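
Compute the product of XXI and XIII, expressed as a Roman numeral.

XXI = 21
XIII = 13
21 × 13 = 273

CCLXXIII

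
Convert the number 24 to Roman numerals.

Convert 24 to Roman numerals:
  24 contains 2×10 (XX)
  4 contains 1×4 (IV)

XXIV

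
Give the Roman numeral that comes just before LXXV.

LXXV = 75, so the previous integer is 75 - 1 = 74

LXXIV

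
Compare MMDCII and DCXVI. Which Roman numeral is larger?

MMDCII = 2602
DCXVI = 616
2602 is larger

MMDCII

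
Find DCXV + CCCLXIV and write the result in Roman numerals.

DCXV = 615
CCCLXIV = 364
615 + 364 = 979

CMLXXIX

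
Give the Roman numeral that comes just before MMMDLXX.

MMMDLXX = 3570, so the previous integer is 3570 - 1 = 3569

MMMDLXIX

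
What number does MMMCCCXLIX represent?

MMMCCCXLIX: M=1000, M=1000, M=1000, C=100, C=100, C=100, XL=40, IX=9
1000 + 1000 + 1000 + 100 + 100 + 100 + 40 + 9 = 3349

3349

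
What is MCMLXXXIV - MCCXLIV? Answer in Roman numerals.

MCMLXXXIV = 1984
MCCXLIV = 1244
1984 - 1244 = 740

DCCXL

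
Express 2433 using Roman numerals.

Convert 2433 to Roman numerals:
  2433 contains 2×1000 (MM)
  433 contains 1×400 (CD)
  33 contains 3×10 (XXX)
  3 contains 3×1 (III)

MMCDXXXIII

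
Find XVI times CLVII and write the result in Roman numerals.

XVI = 16
CLVII = 157
16 × 157 = 2512

MMDXII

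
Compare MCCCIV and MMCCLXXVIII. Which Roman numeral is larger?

MCCCIV = 1304
MMCCLXXVIII = 2278
2278 is larger

MMCCLXXVIII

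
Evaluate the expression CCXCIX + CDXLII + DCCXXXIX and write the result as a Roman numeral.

CCXCIX = 299, CDXLII = 442, DCCXXXIX = 739
299 + 442 = 741
741 + 739 = 1480

MCDLXXX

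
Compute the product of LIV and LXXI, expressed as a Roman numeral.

LIV = 54
LXXI = 71
54 × 71 = 3834

MMMDCCCXXXIV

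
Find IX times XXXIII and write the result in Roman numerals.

IX = 9
XXXIII = 33
9 × 33 = 297

CCXCVII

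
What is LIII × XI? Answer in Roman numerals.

LIII = 53
XI = 11
53 × 11 = 583

DLXXXIII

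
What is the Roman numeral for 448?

Convert 448 to Roman numerals:
  448 contains 1×400 (CD)
  48 contains 1×40 (XL)
  8 contains 1×5 (V)
  3 contains 3×1 (III)

CDXLVIII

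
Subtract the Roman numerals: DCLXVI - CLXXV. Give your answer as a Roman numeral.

DCLXVI = 666
CLXXV = 175
666 - 175 = 491

CDXCI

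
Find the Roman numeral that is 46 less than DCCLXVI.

DCCLXVI = 766
766 - 46 = 720

DCCXX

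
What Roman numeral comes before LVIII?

LVIII = 58, so the previous integer is 58 - 1 = 57

LVII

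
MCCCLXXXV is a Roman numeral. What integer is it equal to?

MCCCLXXXV: M=1000, C=100, C=100, C=100, L=50, X=10, X=10, X=10, V=5
1000 + 100 + 100 + 100 + 50 + 10 + 10 + 10 + 5 = 1385

1385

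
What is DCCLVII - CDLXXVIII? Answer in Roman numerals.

DCCLVII = 757
CDLXXVIII = 478
757 - 478 = 279

CCLXXIX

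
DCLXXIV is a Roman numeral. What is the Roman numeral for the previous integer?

DCLXXIV = 674; previous is 673

DCLXXIII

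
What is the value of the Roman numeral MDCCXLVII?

MDCCXLVII: M=1000, D=500, C=100, C=100, XL=40, V=5, I=1, I=1
1000 + 500 + 100 + 100 + 40 + 5 + 1 + 1 = 1747

1747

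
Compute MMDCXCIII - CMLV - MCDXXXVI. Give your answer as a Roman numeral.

MMDCXCIII = 2693, CMLV = 955, MCDXXXVI = 1436
2693 - 955 = 1738
1738 - 1436 = 302

CCCII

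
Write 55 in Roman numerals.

Convert 55 to Roman numerals:
  55 contains 1×50 (L)
  5 contains 1×5 (V)

LV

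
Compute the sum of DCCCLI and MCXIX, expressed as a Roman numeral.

DCCCLI = 851
MCXIX = 1119
851 + 1119 = 1970

MCMLXX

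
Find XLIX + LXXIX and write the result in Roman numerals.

XLIX = 49
LXXIX = 79
49 + 79 = 128

CXXVIII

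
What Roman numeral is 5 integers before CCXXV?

CCXXV = 225
225 - 5 = 220

CCXX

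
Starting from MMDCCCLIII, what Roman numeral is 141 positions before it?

MMDCCCLIII = 2853
2853 - 141 = 2712

MMDCCXII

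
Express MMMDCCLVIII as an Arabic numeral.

MMMDCCLVIII: M=1000, M=1000, M=1000, D=500, C=100, C=100, L=50, V=5, I=1, I=1, I=1
1000 + 1000 + 1000 + 500 + 100 + 100 + 50 + 5 + 1 + 1 + 1 = 3758

3758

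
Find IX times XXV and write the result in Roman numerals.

IX = 9
XXV = 25
9 × 25 = 225

CCXXV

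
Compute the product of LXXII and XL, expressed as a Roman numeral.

LXXII = 72
XL = 40
72 × 40 = 2880

MMDCCCLXXX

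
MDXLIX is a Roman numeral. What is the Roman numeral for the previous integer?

MDXLIX = 1549, so the previous integer is 1549 - 1 = 1548

MDXLVIII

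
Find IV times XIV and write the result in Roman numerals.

IV = 4
XIV = 14
4 × 14 = 56

LVI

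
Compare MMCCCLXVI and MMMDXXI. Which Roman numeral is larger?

MMCCCLXVI = 2366
MMMDXXI = 3521
3521 is larger

MMMDXXI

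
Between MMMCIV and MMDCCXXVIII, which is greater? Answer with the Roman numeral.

MMMCIV = 3104
MMDCCXXVIII = 2728
3104 is larger

MMMCIV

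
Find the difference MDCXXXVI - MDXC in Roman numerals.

MDCXXXVI = 1636
MDXC = 1590
1636 - 1590 = 46

XLVI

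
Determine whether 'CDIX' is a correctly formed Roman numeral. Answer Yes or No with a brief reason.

'CDIX': Check the rules: uses only the symbols I, V, X, L, C, D, M; no symbol is repeated more than three times in a row; V, L and D each appear at most once; the only places a smaller symbol precedes a larger one are the allowed subtractive pairs CD, IX, the symbol right after such a pair (if any) is smaller than the pair's first symbol, and otherwise the values never increase from left to right. Value: CD (400) + IX (9) = 409. So it is a valid standard Roman numeral.

Yes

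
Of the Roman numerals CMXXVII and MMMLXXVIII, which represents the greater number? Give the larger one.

CMXXVII = 927
MMMLXXVIII = 3078
3078 is larger

MMMLXXVIII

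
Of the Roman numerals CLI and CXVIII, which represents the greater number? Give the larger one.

CLI = 151
CXVIII = 118
151 is larger

CLI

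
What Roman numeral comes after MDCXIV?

MDCXIV = 1614; next is 1615

MDCXV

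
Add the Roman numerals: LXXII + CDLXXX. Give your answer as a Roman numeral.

LXXII = 72
CDLXXX = 480
72 + 480 = 552

DLII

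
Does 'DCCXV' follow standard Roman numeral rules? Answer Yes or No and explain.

'DCCXV': Check the rules: uses only the symbols I, V, X, L, C, D, M; no symbol is repeated more than three times in a row; V, L and D each appear at most once; no smaller symbol precedes a larger one (values never increase from left to right). Value: D (500) + C (100) + C (100) + X (10) + V (5) = 715. So it is a valid standard Roman numeral.

Yes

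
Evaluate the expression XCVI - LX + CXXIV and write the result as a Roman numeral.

XCVI = 96, LX = 60, CXXIV = 124
96 - 60 = 36
36 + 124 = 160

CLX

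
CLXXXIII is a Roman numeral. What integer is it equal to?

CLXXXIII: C=100, L=50, X=10, X=10, X=10, I=1, I=1, I=1
100 + 50 + 10 + 10 + 10 + 1 + 1 + 1 = 183

183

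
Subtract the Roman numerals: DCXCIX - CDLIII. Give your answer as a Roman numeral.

DCXCIX = 699
CDLIII = 453
699 - 453 = 246

CCXLVI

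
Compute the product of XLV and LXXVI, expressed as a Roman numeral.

XLV = 45
LXXVI = 76
45 × 76 = 3420

MMMCDXX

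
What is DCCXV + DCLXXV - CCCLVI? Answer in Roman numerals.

DCCXV = 715, DCLXXV = 675, CCCLVI = 356
715 + 675 = 1390
1390 - 356 = 1034

MXXXIV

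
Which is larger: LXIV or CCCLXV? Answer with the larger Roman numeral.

LXIV = 64
CCCLXV = 365
365 is larger

CCCLXV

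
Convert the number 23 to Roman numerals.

Convert 23 to Roman numerals:
  23 contains 2×10 (XX)
  3 contains 3×1 (III)

XXIII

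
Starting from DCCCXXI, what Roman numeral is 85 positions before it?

DCCCXXI = 821
821 - 85 = 736

DCCXXXVI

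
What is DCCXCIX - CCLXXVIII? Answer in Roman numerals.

DCCXCIX = 799
CCLXXVIII = 278
799 - 278 = 521

DXXI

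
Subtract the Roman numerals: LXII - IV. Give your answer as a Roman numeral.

LXII = 62
IV = 4
62 - 4 = 58

LVIII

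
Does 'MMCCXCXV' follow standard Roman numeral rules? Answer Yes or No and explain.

'MMCCXCXV': X cannot come right after the subtractive pair XC: once X is subtracted in XC, the next symbol must be smaller than X

No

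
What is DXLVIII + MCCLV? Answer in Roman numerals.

DXLVIII = 548
MCCLV = 1255
548 + 1255 = 1803

MDCCCIII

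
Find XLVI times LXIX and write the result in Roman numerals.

XLVI = 46
LXIX = 69
46 × 69 = 3174

MMMCLXXIV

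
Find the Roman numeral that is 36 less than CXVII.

CXVII = 117
117 - 36 = 81

LXXXI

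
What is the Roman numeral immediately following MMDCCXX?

MMDCCXX = 2720, so the next integer is 2720 + 1 = 2721

MMDCCXXI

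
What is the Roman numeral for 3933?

Convert 3933 to Roman numerals:
  3933 contains 3×1000 (MMM)
  933 contains 1×900 (CM)
  33 contains 3×10 (XXX)
  3 contains 3×1 (III)

MMMCMXXXIII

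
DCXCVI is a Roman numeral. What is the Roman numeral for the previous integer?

DCXCVI = 696, so the previous integer is 696 - 1 = 695

DCXCV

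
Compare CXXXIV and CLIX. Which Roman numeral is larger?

CXXXIV = 134
CLIX = 159
159 is larger

CLIX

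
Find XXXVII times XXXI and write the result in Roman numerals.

XXXVII = 37
XXXI = 31
37 × 31 = 1147

MCXLVII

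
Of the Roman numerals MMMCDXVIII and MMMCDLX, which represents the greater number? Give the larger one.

MMMCDXVIII = 3418
MMMCDLX = 3460
3460 is larger

MMMCDLX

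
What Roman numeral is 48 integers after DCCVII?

DCCVII = 707
707 + 48 = 755

DCCLV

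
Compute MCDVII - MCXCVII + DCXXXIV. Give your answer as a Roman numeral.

MCDVII = 1407, MCXCVII = 1197, DCXXXIV = 634
1407 - 1197 = 210
210 + 634 = 844

DCCCXLIV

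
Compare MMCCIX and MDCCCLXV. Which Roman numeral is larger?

MMCCIX = 2209
MDCCCLXV = 1865
2209 is larger

MMCCIX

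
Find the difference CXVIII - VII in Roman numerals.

CXVIII = 118
VII = 7
118 - 7 = 111

CXI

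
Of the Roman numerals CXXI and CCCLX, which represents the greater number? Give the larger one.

CXXI = 121
CCCLX = 360
360 is larger

CCCLX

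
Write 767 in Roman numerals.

Convert 767 to Roman numerals:
  767 contains 1×500 (D)
  267 contains 2×100 (CC)
  67 contains 1×50 (L)
  17 contains 1×10 (X)
  7 contains 1×5 (V)
  2 contains 2×1 (II)

DCCLXVII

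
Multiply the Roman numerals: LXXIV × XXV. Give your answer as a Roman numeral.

LXXIV = 74
XXV = 25
74 × 25 = 1850

MDCCCL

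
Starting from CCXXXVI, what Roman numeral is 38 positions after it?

CCXXXVI = 236
236 + 38 = 274

CCLXXIV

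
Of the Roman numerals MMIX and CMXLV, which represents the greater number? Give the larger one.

MMIX = 2009
CMXLV = 945
2009 is larger

MMIX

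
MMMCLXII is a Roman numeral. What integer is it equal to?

MMMCLXII: M=1000, M=1000, M=1000, C=100, L=50, X=10, I=1, I=1
1000 + 1000 + 1000 + 100 + 50 + 10 + 1 + 1 = 3162

3162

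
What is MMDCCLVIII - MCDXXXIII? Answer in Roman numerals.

MMDCCLVIII = 2758
MCDXXXIII = 1433
2758 - 1433 = 1325

MCCCXXV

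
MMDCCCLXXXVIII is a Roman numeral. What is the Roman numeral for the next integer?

MMDCCCLXXXVIII = 2888, so the next integer is 2888 + 1 = 2889

MMDCCCLXXXIX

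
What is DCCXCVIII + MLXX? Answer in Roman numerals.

DCCXCVIII = 798
MLXX = 1070
798 + 1070 = 1868

MDCCCLXVIII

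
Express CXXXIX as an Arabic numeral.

CXXXIX: C=100, X=10, X=10, X=10, IX=9
100 + 10 + 10 + 10 + 9 = 139

139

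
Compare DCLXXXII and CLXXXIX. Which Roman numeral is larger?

DCLXXXII = 682
CLXXXIX = 189
682 is larger

DCLXXXII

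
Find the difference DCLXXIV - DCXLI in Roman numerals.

DCLXXIV = 674
DCXLI = 641
674 - 641 = 33

XXXIII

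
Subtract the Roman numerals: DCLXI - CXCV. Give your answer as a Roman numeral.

DCLXI = 661
CXCV = 195
661 - 195 = 466

CDLXVI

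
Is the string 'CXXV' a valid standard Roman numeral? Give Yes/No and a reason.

'CXXV': Check the rules: uses only the symbols I, V, X, L, C, D, M; no symbol is repeated more than three times in a row; V, L and D each appear at most once; no smaller symbol precedes a larger one (values never increase from left to right). Value: C (100) + X (10) + X (10) + V (5) = 125. So it is a valid standard Roman numeral.

Yes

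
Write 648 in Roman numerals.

Convert 648 to Roman numerals:
  648 contains 1×500 (D)
  148 contains 1×100 (C)
  48 contains 1×40 (XL)
  8 contains 1×5 (V)
  3 contains 3×1 (III)

DCXLVIII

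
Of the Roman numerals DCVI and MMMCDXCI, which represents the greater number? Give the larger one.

DCVI = 606
MMMCDXCI = 3491
3491 is larger

MMMCDXCI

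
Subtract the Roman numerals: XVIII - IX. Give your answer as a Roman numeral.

XVIII = 18
IX = 9
18 - 9 = 9

IX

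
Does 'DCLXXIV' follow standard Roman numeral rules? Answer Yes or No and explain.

'DCLXXIV': Check the rules: uses only the symbols I, V, X, L, C, D, M; no symbol is repeated more than three times in a row; V, L and D each appear at most once; the only place a smaller symbol precedes a larger one is the allowed subtractive pair IV, the symbol right after such a pair (if any) is smaller than the pair's first symbol, and otherwise the values never increase from left to right. Value: D (500) + C (100) + L (50) + X (10) + X (10) + IV (4) = 674. So it is a valid standard Roman numeral.

Yes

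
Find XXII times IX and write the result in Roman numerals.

XXII = 22
IX = 9
22 × 9 = 198

CXCVIII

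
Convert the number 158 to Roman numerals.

Convert 158 to Roman numerals:
  158 contains 1×100 (C)
  58 contains 1×50 (L)
  8 contains 1×5 (V)
  3 contains 3×1 (III)

CLVIII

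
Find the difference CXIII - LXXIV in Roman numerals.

CXIII = 113
LXXIV = 74
113 - 74 = 39

XXXIX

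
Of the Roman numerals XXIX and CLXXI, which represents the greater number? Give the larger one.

XXIX = 29
CLXXI = 171
171 is larger

CLXXI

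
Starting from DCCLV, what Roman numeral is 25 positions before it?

DCCLV = 755
755 - 25 = 730

DCCXXX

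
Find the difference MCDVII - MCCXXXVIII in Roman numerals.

MCDVII = 1407
MCCXXXVIII = 1238
1407 - 1238 = 169

CLXIX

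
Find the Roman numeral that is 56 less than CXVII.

CXVII = 117
117 - 56 = 61

LXI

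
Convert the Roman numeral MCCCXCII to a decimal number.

MCCCXCII: M=1000, C=100, C=100, C=100, XC=90, I=1, I=1
1000 + 100 + 100 + 100 + 90 + 1 + 1 = 1392

1392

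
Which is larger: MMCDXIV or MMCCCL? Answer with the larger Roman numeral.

MMCDXIV = 2414
MMCCCL = 2350
2414 is larger

MMCDXIV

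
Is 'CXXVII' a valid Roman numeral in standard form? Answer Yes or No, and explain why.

'CXXVII': Check the rules: uses only the symbols I, V, X, L, C, D, M; no symbol is repeated more than three times in a row; V, L and D each appear at most once; no smaller symbol precedes a larger one (values never increase from left to right). Value: C (100) + X (10) + X (10) + V (5) + I (1) + I (1) = 127. So it is a valid standard Roman numeral.

Yes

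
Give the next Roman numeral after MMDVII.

MMDVII = 2507, so the next integer is 2507 + 1 = 2508

MMDVIII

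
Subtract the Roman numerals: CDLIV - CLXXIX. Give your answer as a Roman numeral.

CDLIV = 454
CLXXIX = 179
454 - 179 = 275

CCLXXV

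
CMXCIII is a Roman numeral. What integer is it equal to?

CMXCIII: CM=900, XC=90, I=1, I=1, I=1
900 + 90 + 1 + 1 + 1 = 993

993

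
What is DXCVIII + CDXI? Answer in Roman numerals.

DXCVIII = 598
CDXI = 411
598 + 411 = 1009

MIX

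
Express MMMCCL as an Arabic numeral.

MMMCCL: M=1000, M=1000, M=1000, C=100, C=100, L=50
1000 + 1000 + 1000 + 100 + 100 + 50 = 3250

3250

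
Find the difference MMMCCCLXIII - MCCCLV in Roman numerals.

MMMCCCLXIII = 3363
MCCCLV = 1355
3363 - 1355 = 2008

MMVIII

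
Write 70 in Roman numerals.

Convert 70 to Roman numerals:
  70 contains 1×50 (L)
  20 contains 2×10 (XX)

LXX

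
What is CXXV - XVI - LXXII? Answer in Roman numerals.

CXXV = 125, XVI = 16, LXXII = 72
125 - 16 = 109
109 - 72 = 37

XXXVII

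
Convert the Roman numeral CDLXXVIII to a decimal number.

CDLXXVIII: CD=400, L=50, X=10, X=10, V=5, I=1, I=1, I=1
400 + 50 + 10 + 10 + 5 + 1 + 1 + 1 = 478

478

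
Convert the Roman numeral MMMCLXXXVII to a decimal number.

MMMCLXXXVII: M=1000, M=1000, M=1000, C=100, L=50, X=10, X=10, X=10, V=5, I=1, I=1
1000 + 1000 + 1000 + 100 + 50 + 10 + 10 + 10 + 5 + 1 + 1 = 3187

3187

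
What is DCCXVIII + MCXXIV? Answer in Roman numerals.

DCCXVIII = 718
MCXXIV = 1124
718 + 1124 = 1842

MDCCCXLII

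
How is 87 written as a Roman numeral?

Convert 87 to Roman numerals:
  87 contains 1×50 (L)
  37 contains 3×10 (XXX)
  7 contains 1×5 (V)
  2 contains 2×1 (II)

LXXXVII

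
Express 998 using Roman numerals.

Convert 998 to Roman numerals:
  998 contains 1×900 (CM)
  98 contains 1×90 (XC)
  8 contains 1×5 (V)
  3 contains 3×1 (III)

CMXCVIII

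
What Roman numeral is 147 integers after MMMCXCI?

MMMCXCI = 3191
3191 + 147 = 3338

MMMCCCXXXVIII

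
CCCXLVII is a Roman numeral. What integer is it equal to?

CCCXLVII: C=100, C=100, C=100, XL=40, V=5, I=1, I=1
100 + 100 + 100 + 40 + 5 + 1 + 1 = 347

347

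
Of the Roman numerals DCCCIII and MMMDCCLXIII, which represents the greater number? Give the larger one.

DCCCIII = 803
MMMDCCLXIII = 3763
3763 is larger

MMMDCCLXIII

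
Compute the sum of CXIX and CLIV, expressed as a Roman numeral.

CXIX = 119
CLIV = 154
119 + 154 = 273

CCLXXIII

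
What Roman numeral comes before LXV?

LXV = 65, so the previous integer is 65 - 1 = 64

LXIV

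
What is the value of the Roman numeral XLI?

XLI: XL=40, I=1
40 + 1 = 41

41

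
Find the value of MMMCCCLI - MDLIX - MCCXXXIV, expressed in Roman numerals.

MMMCCCLI = 3351, MDLIX = 1559, MCCXXXIV = 1234
3351 - 1559 = 1792
1792 - 1234 = 558

DLVIII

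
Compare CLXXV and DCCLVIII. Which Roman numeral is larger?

CLXXV = 175
DCCLVIII = 758
758 is larger

DCCLVIII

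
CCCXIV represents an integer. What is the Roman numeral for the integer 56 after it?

CCCXIV = 314
314 + 56 = 370

CCCLXX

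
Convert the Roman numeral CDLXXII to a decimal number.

CDLXXII: CD=400, L=50, X=10, X=10, I=1, I=1
400 + 50 + 10 + 10 + 1 + 1 = 472

472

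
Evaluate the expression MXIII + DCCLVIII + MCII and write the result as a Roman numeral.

MXIII = 1013, DCCLVIII = 758, MCII = 1102
1013 + 758 = 1771
1771 + 1102 = 2873

MMDCCCLXXIII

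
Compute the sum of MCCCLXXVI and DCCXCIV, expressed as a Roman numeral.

MCCCLXXVI = 1376
DCCXCIV = 794
1376 + 794 = 2170

MMCLXX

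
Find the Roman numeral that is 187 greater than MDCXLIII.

MDCXLIII = 1643
1643 + 187 = 1830

MDCCCXXX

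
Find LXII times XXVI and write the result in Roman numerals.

LXII = 62
XXVI = 26
62 × 26 = 1612

MDCXII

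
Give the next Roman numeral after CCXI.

CCXI = 211, so the next integer is 211 + 1 = 212

CCXII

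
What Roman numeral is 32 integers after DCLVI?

DCLVI = 656
656 + 32 = 688

DCLXXXVIII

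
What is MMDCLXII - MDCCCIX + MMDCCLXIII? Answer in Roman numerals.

MMDCLXII = 2662, MDCCCIX = 1809, MMDCCLXIII = 2763
2662 - 1809 = 853
853 + 2763 = 3616

MMMDCXVI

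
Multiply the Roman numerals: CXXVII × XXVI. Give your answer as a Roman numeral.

CXXVII = 127
XXVI = 26
127 × 26 = 3302

MMMCCCII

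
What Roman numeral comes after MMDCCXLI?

MMDCCXLI = 2741; next is 2742

MMDCCXLII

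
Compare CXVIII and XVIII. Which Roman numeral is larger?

CXVIII = 118
XVIII = 18
118 is larger

CXVIII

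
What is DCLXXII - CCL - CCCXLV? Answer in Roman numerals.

DCLXXII = 672, CCL = 250, CCCXLV = 345
672 - 250 = 422
422 - 345 = 77

LXXVII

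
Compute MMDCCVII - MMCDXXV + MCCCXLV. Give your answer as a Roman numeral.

MMDCCVII = 2707, MMCDXXV = 2425, MCCCXLV = 1345
2707 - 2425 = 282
282 + 1345 = 1627

MDCXXVII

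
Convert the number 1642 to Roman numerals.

Convert 1642 to Roman numerals:
  1642 contains 1×1000 (M)
  642 contains 1×500 (D)
  142 contains 1×100 (C)
  42 contains 1×40 (XL)
  2 contains 2×1 (II)

MDCXLII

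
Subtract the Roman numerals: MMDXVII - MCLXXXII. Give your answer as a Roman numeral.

MMDXVII = 2517
MCLXXXII = 1182
2517 - 1182 = 1335

MCCCXXXV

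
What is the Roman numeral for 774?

Convert 774 to Roman numerals:
  774 contains 1×500 (D)
  274 contains 2×100 (CC)
  74 contains 1×50 (L)
  24 contains 2×10 (XX)
  4 contains 1×4 (IV)

DCCLXXIV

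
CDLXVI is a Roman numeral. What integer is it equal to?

CDLXVI: CD=400, L=50, X=10, V=5, I=1
400 + 50 + 10 + 5 + 1 = 466

466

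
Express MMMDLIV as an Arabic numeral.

MMMDLIV: M=1000, M=1000, M=1000, D=500, L=50, IV=4
1000 + 1000 + 1000 + 500 + 50 + 4 = 3554

3554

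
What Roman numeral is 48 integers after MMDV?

MMDV = 2505
2505 + 48 = 2553

MMDLIII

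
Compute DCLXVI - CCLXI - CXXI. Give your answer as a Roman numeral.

DCLXVI = 666, CCLXI = 261, CXXI = 121
666 - 261 = 405
405 - 121 = 284

CCLXXXIV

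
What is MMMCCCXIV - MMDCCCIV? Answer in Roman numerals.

MMMCCCXIV = 3314
MMDCCCIV = 2804
3314 - 2804 = 510

DX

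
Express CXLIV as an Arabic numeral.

CXLIV: C=100, XL=40, IV=4
100 + 40 + 4 = 144

144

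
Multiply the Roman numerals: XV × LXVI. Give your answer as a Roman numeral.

XV = 15
LXVI = 66
15 × 66 = 990

CMXC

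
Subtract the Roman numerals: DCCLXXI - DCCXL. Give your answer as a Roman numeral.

DCCLXXI = 771
DCCXL = 740
771 - 740 = 31

XXXI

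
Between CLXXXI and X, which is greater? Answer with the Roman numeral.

CLXXXI = 181
X = 10
181 is larger

CLXXXI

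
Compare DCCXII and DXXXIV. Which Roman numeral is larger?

DCCXII = 712
DXXXIV = 534
712 is larger

DCCXII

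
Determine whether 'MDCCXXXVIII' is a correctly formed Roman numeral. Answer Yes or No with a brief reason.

'MDCCXXXVIII': Check the rules: uses only the symbols I, V, X, L, C, D, M; no symbol is repeated more than three times in a row; V, L and D each appear at most once; no smaller symbol precedes a larger one (values never increase from left to right). Value: M (1000) + D (500) + C (100) + C (100) + X (10) + X (10) + X (10) + V (5) + I (1) + I (1) + I (1) = 1738. So it is a valid standard Roman numeral.

Yes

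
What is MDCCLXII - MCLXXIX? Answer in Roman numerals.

MDCCLXII = 1762
MCLXXIX = 1179
1762 - 1179 = 583

DLXXXIII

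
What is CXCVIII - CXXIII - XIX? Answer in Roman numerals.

CXCVIII = 198, CXXIII = 123, XIX = 19
198 - 123 = 75
75 - 19 = 56

LVI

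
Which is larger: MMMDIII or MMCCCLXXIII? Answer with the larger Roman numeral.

MMMDIII = 3503
MMCCCLXXIII = 2373
3503 is larger

MMMDIII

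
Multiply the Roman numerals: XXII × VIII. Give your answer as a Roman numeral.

XXII = 22
VIII = 8
22 × 8 = 176

CLXXVI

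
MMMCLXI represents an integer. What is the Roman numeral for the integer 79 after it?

MMMCLXI = 3161
3161 + 79 = 3240

MMMCCXL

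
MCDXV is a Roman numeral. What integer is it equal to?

MCDXV: M=1000, CD=400, X=10, V=5
1000 + 400 + 10 + 5 = 1415

1415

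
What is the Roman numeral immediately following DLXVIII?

DLXVIII = 568, so the next integer is 568 + 1 = 569

DLXIX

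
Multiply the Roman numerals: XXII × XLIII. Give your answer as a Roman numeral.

XXII = 22
XLIII = 43
22 × 43 = 946

CMXLVI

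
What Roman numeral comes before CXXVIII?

CXXVIII = 128; previous is 127

CXXVII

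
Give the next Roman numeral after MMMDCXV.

MMMDCXV = 3615; next is 3616

MMMDCXVI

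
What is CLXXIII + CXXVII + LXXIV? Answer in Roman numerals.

CLXXIII = 173, CXXVII = 127, LXXIV = 74
173 + 127 = 300
300 + 74 = 374

CCCLXXIV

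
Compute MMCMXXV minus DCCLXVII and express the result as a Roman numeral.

MMCMXXV = 2925
DCCLXVII = 767
2925 - 767 = 2158

MMCLVIII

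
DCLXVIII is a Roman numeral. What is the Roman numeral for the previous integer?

DCLXVIII = 668, so the previous integer is 668 - 1 = 667

DCLXVII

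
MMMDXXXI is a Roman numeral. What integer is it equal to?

MMMDXXXI: M=1000, M=1000, M=1000, D=500, X=10, X=10, X=10, I=1
1000 + 1000 + 1000 + 500 + 10 + 10 + 10 + 1 = 3531

3531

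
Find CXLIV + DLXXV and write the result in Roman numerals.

CXLIV = 144
DLXXV = 575
144 + 575 = 719

DCCXIX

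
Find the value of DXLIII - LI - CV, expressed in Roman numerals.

DXLIII = 543, LI = 51, CV = 105
543 - 51 = 492
492 - 105 = 387

CCCLXXXVII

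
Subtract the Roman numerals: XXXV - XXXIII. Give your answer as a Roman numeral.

XXXV = 35
XXXIII = 33
35 - 33 = 2

II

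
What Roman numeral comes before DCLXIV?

DCLXIV = 664, so the previous integer is 664 - 1 = 663

DCLXIII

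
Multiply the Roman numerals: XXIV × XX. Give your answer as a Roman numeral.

XXIV = 24
XX = 20
24 × 20 = 480

CDLXXX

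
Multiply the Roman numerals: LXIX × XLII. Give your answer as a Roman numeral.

LXIX = 69
XLII = 42
69 × 42 = 2898

MMDCCCXCVIII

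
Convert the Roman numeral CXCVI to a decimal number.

CXCVI: C=100, XC=90, V=5, I=1
100 + 90 + 5 + 1 = 196

196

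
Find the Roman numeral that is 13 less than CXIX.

CXIX = 119
119 - 13 = 106

CVI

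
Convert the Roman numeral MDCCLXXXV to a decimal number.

MDCCLXXXV: M=1000, D=500, C=100, C=100, L=50, X=10, X=10, X=10, V=5
1000 + 500 + 100 + 100 + 50 + 10 + 10 + 10 + 5 = 1785

1785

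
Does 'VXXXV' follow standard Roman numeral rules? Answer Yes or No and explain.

'VXXXV': V should not appear more than once

No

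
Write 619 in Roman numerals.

Convert 619 to Roman numerals:
  619 contains 1×500 (D)
  119 contains 1×100 (C)
  19 contains 1×10 (X)
  9 contains 1×9 (IX)

DCXIX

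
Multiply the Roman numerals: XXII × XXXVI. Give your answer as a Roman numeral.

XXII = 22
XXXVI = 36
22 × 36 = 792

DCCXCII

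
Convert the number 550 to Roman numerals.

Convert 550 to Roman numerals:
  550 contains 1×500 (D)
  50 contains 1×50 (L)

DL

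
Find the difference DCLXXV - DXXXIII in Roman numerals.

DCLXXV = 675
DXXXIII = 533
675 - 533 = 142

CXLII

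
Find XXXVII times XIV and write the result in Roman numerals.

XXXVII = 37
XIV = 14
37 × 14 = 518

DXVIII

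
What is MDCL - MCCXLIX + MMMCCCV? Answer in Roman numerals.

MDCL = 1650, MCCXLIX = 1249, MMMCCCV = 3305
1650 - 1249 = 401
401 + 3305 = 3706

MMMDCCVI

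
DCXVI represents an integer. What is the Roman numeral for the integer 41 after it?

DCXVI = 616
616 + 41 = 657

DCLVII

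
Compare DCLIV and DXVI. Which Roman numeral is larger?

DCLIV = 654
DXVI = 516
654 is larger

DCLIV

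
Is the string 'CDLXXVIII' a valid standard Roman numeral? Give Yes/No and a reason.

'CDLXXVIII': Check the rules: uses only the symbols I, V, X, L, C, D, M; no symbol is repeated more than three times in a row; V, L and D each appear at most once; the only place a smaller symbol precedes a larger one is the allowed subtractive pair CD, the symbol right after such a pair (if any) is smaller than the pair's first symbol, and otherwise the values never increase from left to right. Value: CD (400) + L (50) + X (10) + X (10) + V (5) + I (1) + I (1) + I (1) = 478. So it is a valid standard Roman numeral.

Yes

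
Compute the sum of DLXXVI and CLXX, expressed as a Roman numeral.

DLXXVI = 576
CLXX = 170
576 + 170 = 746

DCCXLVI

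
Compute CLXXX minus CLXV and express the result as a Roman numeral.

CLXXX = 180
CLXV = 165
180 - 165 = 15

XV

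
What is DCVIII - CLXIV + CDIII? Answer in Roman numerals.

DCVIII = 608, CLXIV = 164, CDIII = 403
608 - 164 = 444
444 + 403 = 847

DCCCXLVII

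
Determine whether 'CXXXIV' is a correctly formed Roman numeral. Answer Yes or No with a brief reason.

'CXXXIV': Check the rules: uses only the symbols I, V, X, L, C, D, M; no symbol is repeated more than three times in a row; V, L and D each appear at most once; the only place a smaller symbol precedes a larger one is the allowed subtractive pair IV, the symbol right after such a pair (if any) is smaller than the pair's first symbol, and otherwise the values never increase from left to right. Value: C (100) + X (10) + X (10) + X (10) + IV (4) = 134. So it is a valid standard Roman numeral.

Yes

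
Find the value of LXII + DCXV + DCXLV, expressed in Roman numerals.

LXII = 62, DCXV = 615, DCXLV = 645
62 + 615 = 677
677 + 645 = 1322

MCCCXXII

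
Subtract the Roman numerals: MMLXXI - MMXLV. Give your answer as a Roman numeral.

MMLXXI = 2071
MMXLV = 2045
2071 - 2045 = 26

XXVI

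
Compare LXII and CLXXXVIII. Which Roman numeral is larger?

LXII = 62
CLXXXVIII = 188
188 is larger

CLXXXVIII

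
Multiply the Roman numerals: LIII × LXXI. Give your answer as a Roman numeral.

LIII = 53
LXXI = 71
53 × 71 = 3763

MMMDCCLXIII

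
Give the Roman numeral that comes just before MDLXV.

MDLXV = 1565, so the previous integer is 1565 - 1 = 1564

MDLXIV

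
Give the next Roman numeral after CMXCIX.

CMXCIX = 999, so the next integer is 999 + 1 = 1000

M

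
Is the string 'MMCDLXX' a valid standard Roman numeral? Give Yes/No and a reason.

'MMCDLXX': Check the rules: uses only the symbols I, V, X, L, C, D, M; no symbol is repeated more than three times in a row; V, L and D each appear at most once; the only place a smaller symbol precedes a larger one is the allowed subtractive pair CD, the symbol right after such a pair (if any) is smaller than the pair's first symbol, and otherwise the values never increase from left to right. Value: M (1000) + M (1000) + CD (400) + L (50) + X (10) + X (10) = 2470. So it is a valid standard Roman numeral.

Yes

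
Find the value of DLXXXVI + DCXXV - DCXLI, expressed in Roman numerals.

DLXXXVI = 586, DCXXV = 625, DCXLI = 641
586 + 625 = 1211
1211 - 641 = 570

DLXX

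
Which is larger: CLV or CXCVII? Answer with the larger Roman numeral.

CLV = 155
CXCVII = 197
197 is larger

CXCVII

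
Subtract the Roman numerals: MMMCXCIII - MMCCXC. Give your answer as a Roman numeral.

MMMCXCIII = 3193
MMCCXC = 2290
3193 - 2290 = 903

CMIII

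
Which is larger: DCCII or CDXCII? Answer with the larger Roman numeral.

DCCII = 702
CDXCII = 492
702 is larger

DCCII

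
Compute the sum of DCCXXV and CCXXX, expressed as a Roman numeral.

DCCXXV = 725
CCXXX = 230
725 + 230 = 955

CMLV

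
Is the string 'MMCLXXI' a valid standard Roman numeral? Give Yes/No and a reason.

'MMCLXXI': Check the rules: uses only the symbols I, V, X, L, C, D, M; no symbol is repeated more than three times in a row; V, L and D each appear at most once; no smaller symbol precedes a larger one (values never increase from left to right). Value: M (1000) + M (1000) + C (100) + L (50) + X (10) + X (10) + I (1) = 2171. So it is a valid standard Roman numeral.

Yes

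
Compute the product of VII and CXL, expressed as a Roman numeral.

VII = 7
CXL = 140
7 × 140 = 980

CMLXXX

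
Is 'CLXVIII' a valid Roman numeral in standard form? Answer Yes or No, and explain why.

'CLXVIII': Check the rules: uses only the symbols I, V, X, L, C, D, M; no symbol is repeated more than three times in a row; V, L and D each appear at most once; no smaller symbol precedes a larger one (values never increase from left to right). Value: C (100) + L (50) + X (10) + V (5) + I (1) + I (1) + I (1) = 168. So it is a valid standard Roman numeral.

Yes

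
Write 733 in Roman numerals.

Convert 733 to Roman numerals:
  733 contains 1×500 (D)
  233 contains 2×100 (CC)
  33 contains 3×10 (XXX)
  3 contains 3×1 (III)

DCCXXXIII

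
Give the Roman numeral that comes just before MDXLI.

MDXLI = 1541; previous is 1540

MDXL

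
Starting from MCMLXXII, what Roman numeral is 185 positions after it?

MCMLXXII = 1972
1972 + 185 = 2157

MMCLVII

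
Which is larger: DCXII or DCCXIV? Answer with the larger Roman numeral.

DCXII = 612
DCCXIV = 714
714 is larger

DCCXIV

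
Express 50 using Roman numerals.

Convert 50 to Roman numerals:
  50 contains 1×50 (L)

L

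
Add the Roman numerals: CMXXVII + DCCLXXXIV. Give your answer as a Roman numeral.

CMXXVII = 927
DCCLXXXIV = 784
927 + 784 = 1711

MDCCXI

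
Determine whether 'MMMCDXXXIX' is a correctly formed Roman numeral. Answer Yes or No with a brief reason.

'MMMCDXXXIX': Check the rules: uses only the symbols I, V, X, L, C, D, M; no symbol is repeated more than three times in a row; V, L and D each appear at most once; the only places a smaller symbol precedes a larger one are the allowed subtractive pairs CD, IX, the symbol right after such a pair (if any) is smaller than the pair's first symbol, and otherwise the values never increase from left to right. Value: M (1000) + M (1000) + M (1000) + CD (400) + X (10) + X (10) + X (10) + IX (9) = 3439. So it is a valid standard Roman numeral.

Yes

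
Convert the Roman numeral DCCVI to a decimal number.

DCCVI: D=500, C=100, C=100, V=5, I=1
500 + 100 + 100 + 5 + 1 = 706

706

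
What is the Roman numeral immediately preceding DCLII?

DCLII = 652; previous is 651

DCLI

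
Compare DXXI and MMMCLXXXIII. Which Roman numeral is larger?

DXXI = 521
MMMCLXXXIII = 3183
3183 is larger

MMMCLXXXIII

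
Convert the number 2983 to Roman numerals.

Convert 2983 to Roman numerals:
  2983 contains 2×1000 (MM)
  983 contains 1×900 (CM)
  83 contains 1×50 (L)
  33 contains 3×10 (XXX)
  3 contains 3×1 (III)

MMCMLXXXIII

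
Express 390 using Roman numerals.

Convert 390 to Roman numerals:
  390 contains 3×100 (CCC)
  90 contains 1×90 (XC)

CCCXC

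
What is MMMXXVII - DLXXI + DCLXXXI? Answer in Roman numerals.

MMMXXVII = 3027, DLXXI = 571, DCLXXXI = 681
3027 - 571 = 2456
2456 + 681 = 3137

MMMCXXXVII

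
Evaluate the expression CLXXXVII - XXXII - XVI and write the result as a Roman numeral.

CLXXXVII = 187, XXXII = 32, XVI = 16
187 - 32 = 155
155 - 16 = 139

CXXXIX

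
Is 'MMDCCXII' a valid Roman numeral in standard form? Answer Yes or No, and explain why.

'MMDCCXII': Check the rules: uses only the symbols I, V, X, L, C, D, M; no symbol is repeated more than three times in a row; V, L and D each appear at most once; no smaller symbol precedes a larger one (values never increase from left to right). Value: M (1000) + M (1000) + D (500) + C (100) + C (100) + X (10) + I (1) + I (1) = 2712. So it is a valid standard Roman numeral.

Yes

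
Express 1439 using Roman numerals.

Convert 1439 to Roman numerals:
  1439 contains 1×1000 (M)
  439 contains 1×400 (CD)
  39 contains 3×10 (XXX)
  9 contains 1×9 (IX)

MCDXXXIX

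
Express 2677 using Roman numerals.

Convert 2677 to Roman numerals:
  2677 contains 2×1000 (MM)
  677 contains 1×500 (D)
  177 contains 1×100 (C)
  77 contains 1×50 (L)
  27 contains 2×10 (XX)
  7 contains 1×5 (V)
  2 contains 2×1 (II)

MMDCLXXVII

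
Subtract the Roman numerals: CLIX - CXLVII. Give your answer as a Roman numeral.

CLIX = 159
CXLVII = 147
159 - 147 = 12

XII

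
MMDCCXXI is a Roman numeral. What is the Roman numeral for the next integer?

MMDCCXXI = 2721, so the next integer is 2721 + 1 = 2722

MMDCCXXII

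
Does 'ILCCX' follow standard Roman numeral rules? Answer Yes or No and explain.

'ILCCX': Invalid subtractive combination: IL

No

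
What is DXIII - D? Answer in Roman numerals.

DXIII = 513
D = 500
513 - 500 = 13

XIII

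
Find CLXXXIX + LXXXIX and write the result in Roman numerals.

CLXXXIX = 189
LXXXIX = 89
189 + 89 = 278

CCLXXVIII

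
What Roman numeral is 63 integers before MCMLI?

MCMLI = 1951
1951 - 63 = 1888

MDCCCLXXXVIII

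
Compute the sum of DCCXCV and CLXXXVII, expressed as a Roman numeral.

DCCXCV = 795
CLXXXVII = 187
795 + 187 = 982

CMLXXXII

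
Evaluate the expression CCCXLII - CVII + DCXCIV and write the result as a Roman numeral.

CCCXLII = 342, CVII = 107, DCXCIV = 694
342 - 107 = 235
235 + 694 = 929

CMXXIX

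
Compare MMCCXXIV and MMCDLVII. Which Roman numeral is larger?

MMCCXXIV = 2224
MMCDLVII = 2457
2457 is larger

MMCDLVII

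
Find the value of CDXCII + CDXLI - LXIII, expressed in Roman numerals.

CDXCII = 492, CDXLI = 441, LXIII = 63
492 + 441 = 933
933 - 63 = 870

DCCCLXX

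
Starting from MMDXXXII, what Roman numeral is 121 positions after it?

MMDXXXII = 2532
2532 + 121 = 2653

MMDCLIII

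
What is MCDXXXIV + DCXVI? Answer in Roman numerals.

MCDXXXIV = 1434
DCXVI = 616
1434 + 616 = 2050

MML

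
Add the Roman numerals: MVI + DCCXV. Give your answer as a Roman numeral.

MVI = 1006
DCCXV = 715
1006 + 715 = 1721

MDCCXXI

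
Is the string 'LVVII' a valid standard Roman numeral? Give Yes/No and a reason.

'LVVII': V should not appear more than once

No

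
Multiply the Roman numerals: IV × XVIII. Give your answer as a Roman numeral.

IV = 4
XVIII = 18
4 × 18 = 72

LXXII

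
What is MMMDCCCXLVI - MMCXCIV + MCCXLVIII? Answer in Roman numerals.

MMMDCCCXLVI = 3846, MMCXCIV = 2194, MCCXLVIII = 1248
3846 - 2194 = 1652
1652 + 1248 = 2900

MMCM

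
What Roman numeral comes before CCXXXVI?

CCXXXVI = 236, so the previous integer is 236 - 1 = 235

CCXXXV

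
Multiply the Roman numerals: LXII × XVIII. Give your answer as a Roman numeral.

LXII = 62
XVIII = 18
62 × 18 = 1116

MCXVI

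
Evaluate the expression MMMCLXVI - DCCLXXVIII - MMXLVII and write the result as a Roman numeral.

MMMCLXVI = 3166, DCCLXXVIII = 778, MMXLVII = 2047
3166 - 778 = 2388
2388 - 2047 = 341

CCCXLI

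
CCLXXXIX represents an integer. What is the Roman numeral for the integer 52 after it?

CCLXXXIX = 289
289 + 52 = 341

CCCXLI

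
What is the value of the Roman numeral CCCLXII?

CCCLXII: C=100, C=100, C=100, L=50, X=10, I=1, I=1
100 + 100 + 100 + 50 + 10 + 1 + 1 = 362

362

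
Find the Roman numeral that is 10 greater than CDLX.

CDLX = 460
460 + 10 = 470

CDLXX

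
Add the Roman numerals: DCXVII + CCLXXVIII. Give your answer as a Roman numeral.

DCXVII = 617
CCLXXVIII = 278
617 + 278 = 895

DCCCXCV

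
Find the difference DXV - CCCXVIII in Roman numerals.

DXV = 515
CCCXVIII = 318
515 - 318 = 197

CXCVII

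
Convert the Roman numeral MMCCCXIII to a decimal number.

MMCCCXIII: M=1000, M=1000, C=100, C=100, C=100, X=10, I=1, I=1, I=1
1000 + 1000 + 100 + 100 + 100 + 10 + 1 + 1 + 1 = 2313

2313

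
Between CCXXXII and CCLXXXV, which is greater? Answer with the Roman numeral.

CCXXXII = 232
CCLXXXV = 285
285 is larger

CCLXXXV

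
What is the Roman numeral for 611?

Convert 611 to Roman numerals:
  611 contains 1×500 (D)
  111 contains 1×100 (C)
  11 contains 1×10 (X)
  1 contains 1×1 (I)

DCXI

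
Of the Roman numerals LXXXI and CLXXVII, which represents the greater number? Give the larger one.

LXXXI = 81
CLXXVII = 177
177 is larger

CLXXVII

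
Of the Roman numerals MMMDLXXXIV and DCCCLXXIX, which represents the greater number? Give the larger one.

MMMDLXXXIV = 3584
DCCCLXXIX = 879
3584 is larger

MMMDLXXXIV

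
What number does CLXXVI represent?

CLXXVI: C=100, L=50, X=10, X=10, V=5, I=1
100 + 50 + 10 + 10 + 5 + 1 = 176

176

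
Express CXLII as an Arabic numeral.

CXLII: C=100, XL=40, I=1, I=1
100 + 40 + 1 + 1 = 142

142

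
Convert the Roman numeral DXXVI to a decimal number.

DXXVI: D=500, X=10, X=10, V=5, I=1
500 + 10 + 10 + 5 + 1 = 526

526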